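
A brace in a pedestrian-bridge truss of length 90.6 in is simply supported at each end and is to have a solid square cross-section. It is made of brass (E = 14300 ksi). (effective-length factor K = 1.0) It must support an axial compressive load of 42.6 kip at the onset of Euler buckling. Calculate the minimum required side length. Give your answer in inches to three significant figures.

L_e = K·L = 1 × 90.6 = 90.60 in
Required I = P_cr·L_e²/(π²E) = 4.260×10^4 × 90.60² / (π² × 1.43×10^7) = 2.478 in⁴
Solid square: I = a⁴/12  ⇒  a = (12I)^(1/4) = (12×2.478)^(1/4) = 2.34 in

a ≈ 2.34 in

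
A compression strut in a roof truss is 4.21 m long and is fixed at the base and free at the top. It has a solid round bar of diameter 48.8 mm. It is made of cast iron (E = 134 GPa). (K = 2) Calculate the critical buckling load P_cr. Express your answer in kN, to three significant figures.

P_cr ≈ 5.19 kN

I = πd⁴/64 = π×48.8⁴/64 = 2.784×10^5 mm⁴
I = 2.784×10^5 mm⁴ = 2.784×10^-7 m⁴
Effective length L_e = K·L = 2 × 4.21 = 8.420 m
P_cr = π²EI / L_e² = π² × 134×10⁹ × 2.784×10^-7 / 8.420² = 5.193×10^3 N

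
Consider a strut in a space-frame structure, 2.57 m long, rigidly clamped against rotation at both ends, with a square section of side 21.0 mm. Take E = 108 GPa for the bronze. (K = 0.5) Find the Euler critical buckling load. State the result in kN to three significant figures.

P_cr ≈ 10.5 kN

I = a⁴/12 = 21.0⁴/12 = 1.621×10^4 mm⁴
I = 1.621×10^4 mm⁴ = 1.621×10^-8 m⁴
Effective length L_e = K·L = 0.5 × 2.57 = 1.285 m
P_cr = π²EI / L_e² = π² × 108×10⁹ × 1.621×10^-8 / 1.285² = 1.046×10^4 N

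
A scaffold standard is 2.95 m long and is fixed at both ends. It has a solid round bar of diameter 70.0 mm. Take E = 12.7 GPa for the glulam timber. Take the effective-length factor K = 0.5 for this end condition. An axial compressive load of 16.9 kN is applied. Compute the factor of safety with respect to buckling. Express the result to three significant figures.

n ≈ 4.02

I = πd⁴/64 = π×70.0⁴/64 = 1.179×10^6 mm⁴
I = 1.179×10^6 mm⁴ = 1.179×10^-6 m⁴
Effective length L_e = K·L = 0.5 × 2.95 = 1.475 m
P_cr = π²EI / L_e² = π² × 12.7×10⁹ × 1.179×10^-6 / 1.475² = 6.790×10^4 N
Factor of safety n = P_cr / P = 67.902 / 16.9 = 4.02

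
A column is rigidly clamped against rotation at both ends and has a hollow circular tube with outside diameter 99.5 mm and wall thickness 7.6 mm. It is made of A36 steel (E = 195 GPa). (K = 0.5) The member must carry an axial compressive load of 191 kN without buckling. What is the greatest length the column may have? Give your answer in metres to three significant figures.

L_max ≈ 9.70 m

Inner diameter d_i = 99.5 − 2×7.6 = 84.30 mm
I = π(d_o⁴ − d_i⁴)/64 = π(99.5⁴ − 84.30⁴)/64 = 2.332×10^6 mm⁴
I = 2.332×10^-6 m⁴
At the buckling limit P_cr = P = 1.910×10^5 N
From P_cr = π²EI/(K·L)²:  L = (1/K)·√(π²EI/P_cr) = (1/0.5)·√(π²×1.95×10^11×2.332×10^-6/1.910×10^5)
L = 9.70 m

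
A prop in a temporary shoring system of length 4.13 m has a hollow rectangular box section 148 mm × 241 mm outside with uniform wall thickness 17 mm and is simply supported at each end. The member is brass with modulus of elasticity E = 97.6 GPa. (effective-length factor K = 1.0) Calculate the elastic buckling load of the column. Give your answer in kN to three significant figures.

P_cr ≈ 2230 kN

Inner dimensions: h_i = 241 − 2×17 = 207.0 mm, b_i = 148 − 2×17 = 114.0 mm
Weak-axis I_min = (h_o·b_o³ − h_i·b_i³)/12 with b_o = 148, b_i = 114.0 mm (shorter outer/inner sides).
I_min = (241×148³ − 207.0×114.0³)/12 = 3.955×10^7 mm⁴
I = 3.955×10^7 mm⁴ = 3.955×10^-5 m⁴
Effective length L_e = K·L = 1 × 4.13 = 4.130 m
P_cr = π²EI / L_e² = π² × 97.6×10⁹ × 3.955×10^-5 / 4.130² = 2.234×10^6 N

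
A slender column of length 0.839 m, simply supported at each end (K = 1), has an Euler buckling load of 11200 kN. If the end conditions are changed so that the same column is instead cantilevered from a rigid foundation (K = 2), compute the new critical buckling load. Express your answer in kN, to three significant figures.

P_cr ∝ 1/K², so P_cr,new = P_cr,old × (K_old/K_new)² = 11200 × (1/2)²
= 11200 × 0.2500 = 2800 kN

P_cr ≈ 2800 kN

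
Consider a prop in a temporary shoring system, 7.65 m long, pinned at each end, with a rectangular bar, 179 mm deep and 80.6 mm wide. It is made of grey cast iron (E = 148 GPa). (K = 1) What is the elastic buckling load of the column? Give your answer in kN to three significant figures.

P_cr ≈ 195 kN

Buckling occurs about the weak axis: I_min = h·b³/12 with b = 80.6 mm (the shorter side).
I_min = 179×80.6³/12 = 7.810×10^6 mm⁴
I = 7.810×10^6 mm⁴ = 7.810×10^-6 m⁴
Effective length L_e = K·L = 1 × 7.65 = 7.650 m
P_cr = π²EI / L_e² = π² × 148×10⁹ × 7.810×10^-6 / 7.650² = 1.949×10^5 N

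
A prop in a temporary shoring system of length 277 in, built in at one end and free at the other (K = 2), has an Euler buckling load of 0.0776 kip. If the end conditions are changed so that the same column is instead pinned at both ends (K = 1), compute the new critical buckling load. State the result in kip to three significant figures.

P_cr ∝ 1/K², so P_cr,new = P_cr,old × (K_old/K_new)² = 0.0776 × (2/1)²
= 0.0776 × 4.000 = 0.310 kip

P_cr ≈ 0.310 kip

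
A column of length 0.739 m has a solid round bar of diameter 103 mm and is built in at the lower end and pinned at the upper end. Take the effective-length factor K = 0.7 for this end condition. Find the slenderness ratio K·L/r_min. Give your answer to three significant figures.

For a solid circle r = d/4 = 103/4 = 25.75 mm
L_e = K·L = 0.7 × 0.739 m = 0.5173 m = 517.30 mm
λ = L_e / r_min = 517.30 / 25.75 = 20.1

λ ≈ 20.1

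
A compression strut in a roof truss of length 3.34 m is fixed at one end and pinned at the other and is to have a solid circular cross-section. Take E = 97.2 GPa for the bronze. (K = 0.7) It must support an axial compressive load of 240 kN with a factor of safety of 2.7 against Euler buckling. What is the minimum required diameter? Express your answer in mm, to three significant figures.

Required P_cr = n·P = 2.7 × 240 = 648.0 kN
L_e = K·L = 0.7 × 3.34 = 2.338 m
Required I = P_cr·L_e²/(π²E) = 6.480×10^5 × 2.338² / (π² × 9.72×10^10) = 3.692×10^-6 m⁴
I_req = 3.692×10^6 mm⁴
Solid circle: I = πd⁴/64  ⇒  d = (64I/π)^(1/4) = (64×3.692×10^6/π)^(1/4) = 93.1 mm

d ≈ 93.1 mm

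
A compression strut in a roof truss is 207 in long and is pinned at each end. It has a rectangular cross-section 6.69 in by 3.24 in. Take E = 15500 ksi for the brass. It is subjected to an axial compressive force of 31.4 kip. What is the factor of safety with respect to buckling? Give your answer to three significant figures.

Buckling occurs about the weak axis: I_min = h·b³/12 with b = 3.24 in (the shorter side).
I_min = 6.69×3.24³/12 = 18.96 in⁴
Effective length L_e = K·L = 1 × 207 = 207.0 in
P_cr = π²EI / L_e² = π² × 15500×10³ × 18.96 / 207.0² = 6.770×10^4 lb
Factor of safety n = P_cr / P = 67.697 / 31.4 = 2.16

n ≈ 2.16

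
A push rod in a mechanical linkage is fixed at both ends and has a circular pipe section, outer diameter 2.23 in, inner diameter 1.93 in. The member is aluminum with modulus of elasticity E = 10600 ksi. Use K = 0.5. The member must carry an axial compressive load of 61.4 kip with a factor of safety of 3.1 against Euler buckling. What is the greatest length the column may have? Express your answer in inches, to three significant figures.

d_o = 2.23 in, d_i = 1.93 in
I = π(d_o⁴ − d_i⁴)/64 = π(2.23⁴ − 1.930⁴)/64 = 0.5328 in⁴
Required critical load P_cr = n·P = 3.1 × 61.4 = 190.3 kip = 1.903×10^5 lb
From P_cr = π²EI/(K·L)²:  L = (1/K)·√(π²EI/P_cr) = (1/0.5)·√(π²×1.06×10^7×0.5328/1.903×10^5)
L = 34.2 in

L_max ≈ 34.2 in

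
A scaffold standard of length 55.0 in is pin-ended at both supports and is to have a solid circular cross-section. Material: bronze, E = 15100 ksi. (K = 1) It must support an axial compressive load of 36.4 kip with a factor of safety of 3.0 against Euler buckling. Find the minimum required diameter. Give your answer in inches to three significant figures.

d ≈ 2.59 in

Required P_cr = n·P = 3.0 × 36.4 = 109.2 kip
L_e = K·L = 1 × 55.0 = 55.00 in
Required I = P_cr·L_e²/(π²E) = 1.092×10^5 × 55.00² / (π² × 1.51×10^7) = 2.217 in⁴
Solid circle: I = πd⁴/64  ⇒  d = (64I/π)^(1/4) = (64×2.217/π)^(1/4) = 2.59 in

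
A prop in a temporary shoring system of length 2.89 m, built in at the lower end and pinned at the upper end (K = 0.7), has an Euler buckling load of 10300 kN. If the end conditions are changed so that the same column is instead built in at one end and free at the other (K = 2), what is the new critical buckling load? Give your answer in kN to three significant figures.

P_cr ∝ 1/K², so P_cr,new = P_cr,old × (K_old/K_new)² = 10300 × (0.7/2)²
= 10300 × 0.1225 = 1260 kN

P_cr ≈ 1260 kN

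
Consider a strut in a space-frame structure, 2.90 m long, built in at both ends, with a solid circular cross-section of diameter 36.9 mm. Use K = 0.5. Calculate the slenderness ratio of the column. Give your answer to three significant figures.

For a solid circle r = d/4 = 36.9/4 = 9.225 mm
L_e = K·L = 0.5 × 2.90 m = 1.450 m = 1450.0 mm
λ = L_e / r_min = 1450.0 / 9.225 = 157

λ ≈ 157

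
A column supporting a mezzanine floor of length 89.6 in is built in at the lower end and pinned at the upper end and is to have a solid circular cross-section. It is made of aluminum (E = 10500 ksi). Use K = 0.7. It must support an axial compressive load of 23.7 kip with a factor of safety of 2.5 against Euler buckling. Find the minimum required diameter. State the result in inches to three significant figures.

Required P_cr = n·P = 2.5 × 23.7 = 59.25 kip
L_e = K·L = 0.7 × 89.6 = 62.72 in
Required I = P_cr·L_e²/(π²E) = 5.925×10^4 × 62.72² / (π² × 1.05×10^7) = 2.249 in⁴
Solid circle: I = πd⁴/64  ⇒  d = (64I/π)^(1/4) = (64×2.249/π)^(1/4) = 2.60 in

d ≈ 2.60 in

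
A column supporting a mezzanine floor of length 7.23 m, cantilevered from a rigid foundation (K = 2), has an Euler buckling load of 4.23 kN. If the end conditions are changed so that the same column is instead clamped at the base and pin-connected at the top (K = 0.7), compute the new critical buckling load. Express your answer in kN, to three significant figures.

P_cr ∝ 1/K², so P_cr,new = P_cr,old × (K_old/K_new)² = 4.23 × (2/0.7)²
= 4.23 × 8.163 = 34.5 kN

P_cr ≈ 34.5 kN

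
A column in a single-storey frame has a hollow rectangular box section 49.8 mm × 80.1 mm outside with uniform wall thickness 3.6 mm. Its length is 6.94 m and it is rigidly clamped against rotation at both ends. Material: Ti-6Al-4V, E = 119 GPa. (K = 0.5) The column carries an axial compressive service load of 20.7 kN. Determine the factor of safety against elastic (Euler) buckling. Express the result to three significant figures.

n ≈ 1.67

Inner dimensions: h_i = 80.1 − 2×3.6 = 72.90 mm, b_i = 49.8 − 2×3.6 = 42.60 mm
Weak-axis I_min = (h_o·b_o³ − h_i·b_i³)/12 with b_o = 49.8, b_i = 42.60 mm (shorter outer/inner sides).
I_min = (80.1×49.8³ − 72.90×42.60³)/12 = 3.548×10^5 mm⁴
I = 3.548×10^5 mm⁴ = 3.548×10^-7 m⁴
Effective length L_e = K·L = 0.5 × 6.94 = 3.470 m
P_cr = π²EI / L_e² = π² × 119×10⁹ × 3.548×10^-7 / 3.470² = 3.460×10^4 N
Factor of safety n = P_cr / P = 34.603 / 20.7 = 1.67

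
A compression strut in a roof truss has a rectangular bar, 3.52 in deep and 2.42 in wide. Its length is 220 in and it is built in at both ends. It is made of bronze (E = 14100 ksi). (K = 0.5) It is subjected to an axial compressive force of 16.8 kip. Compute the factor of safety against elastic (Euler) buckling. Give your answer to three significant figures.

n ≈ 2.85

Buckling occurs about the weak axis: I_min = h·b³/12 with b = 2.42 in (the shorter side).
I_min = 3.52×2.42³/12 = 4.157 in⁴
Effective length L_e = K·L = 0.5 × 220 = 110.0 in
P_cr = π²EI / L_e² = π² × 14100×10³ × 4.157 / 110.0² = 4.781×10^4 lb
Factor of safety n = P_cr / P = 47.812 / 16.8 = 2.85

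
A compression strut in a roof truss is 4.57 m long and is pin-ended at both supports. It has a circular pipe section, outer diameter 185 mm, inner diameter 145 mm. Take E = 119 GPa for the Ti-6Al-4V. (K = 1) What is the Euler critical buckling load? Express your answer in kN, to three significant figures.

P_cr ≈ 2010 kN

d_o = 185 mm, d_i = 145 mm
I = π(d_o⁴ − d_i⁴)/64 = π(185⁴ − 145.0⁴)/64 = 3.580×10^7 mm⁴
I = 3.580×10^7 mm⁴ = 3.580×10^-5 m⁴
Effective length L_e = K·L = 1 × 4.57 = 4.570 m
P_cr = π²EI / L_e² = π² × 119×10⁹ × 3.580×10^-5 / 4.570² = 2.013×10^6 N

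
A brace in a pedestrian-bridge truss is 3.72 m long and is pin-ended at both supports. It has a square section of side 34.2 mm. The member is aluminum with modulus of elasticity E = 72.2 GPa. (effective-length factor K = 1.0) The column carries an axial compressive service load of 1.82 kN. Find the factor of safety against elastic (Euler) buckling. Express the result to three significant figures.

n ≈ 3.23

I = a⁴/12 = 34.2⁴/12 = 1.140×10^5 mm⁴
I = 1.140×10^5 mm⁴ = 1.140×10^-7 m⁴
Effective length L_e = K·L = 1 × 3.72 = 3.720 m
P_cr = π²EI / L_e² = π² × 72.2×10⁹ × 1.140×10^-7 / 3.720² = 5.870×10^3 N
Factor of safety n = P_cr / P = 5.8705 / 1.82 = 3.23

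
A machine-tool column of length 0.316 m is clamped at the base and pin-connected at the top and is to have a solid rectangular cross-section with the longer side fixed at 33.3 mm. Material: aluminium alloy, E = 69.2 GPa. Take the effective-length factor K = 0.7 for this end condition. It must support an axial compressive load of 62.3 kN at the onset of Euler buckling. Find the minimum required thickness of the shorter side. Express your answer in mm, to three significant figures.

L_e = K·L = 0.7 × 0.316 = 0.2212 m
Required I = P_cr·L_e²/(π²E) = 6.230×10^4 × 0.2212² / (π² × 6.92×10^10) = 4.463×10^-9 m⁴
I_req = 4.463×10^3 mm⁴
Rectangle, weak axis: I_min = h·b³/12 with h = 33.3 mm fixed  ⇒  b = (12I/h)^(1/3) = 11.7 mm

b ≈ 11.7 mm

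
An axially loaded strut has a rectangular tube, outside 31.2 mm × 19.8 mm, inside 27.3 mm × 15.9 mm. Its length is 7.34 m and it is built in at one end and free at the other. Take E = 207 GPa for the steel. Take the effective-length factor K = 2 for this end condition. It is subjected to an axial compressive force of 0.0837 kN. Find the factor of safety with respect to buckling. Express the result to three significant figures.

Weak-axis I_min = (h_o·b_o³ − h_i·b_i³)/12 with b_o = 19.8, b_i = 15.90 mm (shorter outer/inner sides).
I_min = (31.2×19.8³ − 27.30×15.90³)/12 = 1.104×10^4 mm⁴
I = 1.104×10^4 mm⁴ = 1.104×10^-8 m⁴
Effective length L_e = K·L = 2 × 7.34 = 14.68 m
P_cr = π²EI / L_e² = π² × 207×10⁹ × 1.104×10^-8 / 14.68² = 104.6 N
Factor of safety n = P_cr / P = 0.10464 / 0.0837 = 1.25

n ≈ 1.25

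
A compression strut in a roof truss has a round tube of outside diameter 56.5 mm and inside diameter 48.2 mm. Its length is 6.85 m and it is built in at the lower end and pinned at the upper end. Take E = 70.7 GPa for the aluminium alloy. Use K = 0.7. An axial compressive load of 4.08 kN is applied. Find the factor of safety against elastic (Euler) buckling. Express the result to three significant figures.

d_o = 56.5 mm, d_i = 48.2 mm
I = π(d_o⁴ − d_i⁴)/64 = π(56.5⁴ − 48.20⁴)/64 = 2.353×10^5 mm⁴
I = 2.353×10^5 mm⁴ = 2.353×10^-7 m⁴
Effective length L_e = K·L = 0.7 × 6.85 = 4.795 m
P_cr = π²EI / L_e² = π² × 70.7×10⁹ × 2.353×10^-7 / 4.795² = 7.140×10^3 N
Factor of safety n = P_cr / P = 7.1404 / 4.08 = 1.75

n ≈ 1.75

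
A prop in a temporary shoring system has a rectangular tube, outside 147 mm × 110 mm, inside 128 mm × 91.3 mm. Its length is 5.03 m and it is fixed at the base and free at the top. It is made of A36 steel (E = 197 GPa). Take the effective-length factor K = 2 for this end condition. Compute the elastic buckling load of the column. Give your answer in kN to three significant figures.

Weak-axis I_min = (h_o·b_o³ − h_i·b_i³)/12 with b_o = 110, b_i = 91.30 mm (shorter outer/inner sides).
I_min = (147×110³ − 128.0×91.30³)/12 = 8.187×10^6 mm⁴
I = 8.187×10^6 mm⁴ = 8.187×10^-6 m⁴
Effective length L_e = K·L = 2 × 5.03 = 10.06 m
P_cr = π²EI / L_e² = π² × 197×10⁹ × 8.187×10^-6 / 10.06² = 1.573×10^5 N

P_cr ≈ 157 kN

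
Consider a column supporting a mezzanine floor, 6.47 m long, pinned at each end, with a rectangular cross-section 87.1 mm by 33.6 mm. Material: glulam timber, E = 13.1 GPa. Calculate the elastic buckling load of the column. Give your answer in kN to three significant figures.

P_cr ≈ 0.850 kN

Buckling occurs about the weak axis: I_min = h·b³/12 with b = 33.6 mm (the shorter side).
I_min = 87.1×33.6³/12 = 2.753×10^5 mm⁴
I = 2.753×10^5 mm⁴ = 2.753×10^-7 m⁴
Effective length L_e = K·L = 1 × 6.47 = 6.470 m
P_cr = π²EI / L_e² = π² × 13.1×10⁹ × 2.753×10^-7 / 6.470² = 850.4 N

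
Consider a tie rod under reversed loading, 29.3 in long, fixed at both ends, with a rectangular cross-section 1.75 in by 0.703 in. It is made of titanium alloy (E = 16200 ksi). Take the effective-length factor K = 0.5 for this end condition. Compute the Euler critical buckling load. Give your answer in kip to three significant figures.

P_cr ≈ 37.7 kip

Buckling occurs about the weak axis: I_min = h·b³/12 with b = 0.703 in (the shorter side).
I_min = 1.75×0.703³/12 = 5.067×10^-2 in⁴
Effective length L_e = K·L = 0.5 × 29.3 = 14.65 in
P_cr = π²EI / L_e² = π² × 16200×10³ × 5.067×10^-2 / 14.65² = 3.775×10^4 lb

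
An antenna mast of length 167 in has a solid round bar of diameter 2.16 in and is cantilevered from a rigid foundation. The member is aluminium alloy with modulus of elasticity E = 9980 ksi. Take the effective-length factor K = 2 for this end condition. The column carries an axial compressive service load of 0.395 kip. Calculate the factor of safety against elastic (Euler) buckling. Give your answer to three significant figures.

I = πd⁴/64 = π×2.16⁴/64 = 1.069 in⁴
Effective length L_e = K·L = 2 × 167 = 334.0 in
P_cr = π²EI / L_e² = π² × 9980×10³ × 1.069 / 334.0² = 943.5 lb
Factor of safety n = P_cr / P = 0.94346 / 0.395 = 2.39

n ≈ 2.39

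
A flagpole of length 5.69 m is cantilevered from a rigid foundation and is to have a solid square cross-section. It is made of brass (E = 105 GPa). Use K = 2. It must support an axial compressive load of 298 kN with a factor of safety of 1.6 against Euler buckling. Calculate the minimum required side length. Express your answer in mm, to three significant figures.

Required P_cr = n·P = 1.6 × 298 = 476.8 kN
L_e = K·L = 2 × 5.69 = 11.38 m
Required I = P_cr·L_e²/(π²E) = 4.768×10^5 × 11.38² / (π² × 1.05×10^11) = 5.958×10^-5 m⁴
I_req = 5.958×10^7 mm⁴
Solid square: I = a⁴/12  ⇒  a = (12I)^(1/4) = (12×5.958×10^7)^(1/4) = 164 mm

a ≈ 164 mm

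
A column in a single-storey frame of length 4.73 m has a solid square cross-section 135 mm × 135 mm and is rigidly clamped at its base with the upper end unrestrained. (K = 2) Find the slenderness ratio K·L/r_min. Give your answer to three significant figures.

λ ≈ 243

For a square r = a/√12 = 135/√12 = 38.97 mm
L_e = K·L = 2 × 4.73 m = 9.460 m = 9460.0 mm
λ = L_e / r_min = 9460.0 / 38.97 = 243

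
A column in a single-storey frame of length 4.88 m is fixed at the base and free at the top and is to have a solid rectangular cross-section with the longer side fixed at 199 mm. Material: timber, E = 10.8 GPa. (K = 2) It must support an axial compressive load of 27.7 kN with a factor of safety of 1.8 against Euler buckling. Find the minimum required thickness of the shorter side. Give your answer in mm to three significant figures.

b ≈ 139 mm

Required P_cr = n·P = 1.8 × 27.7 = 49.86 kN
L_e = K·L = 2 × 4.88 = 9.760 m
Required I = P_cr·L_e²/(π²E) = 4.986×10^4 × 9.760² / (π² × 1.08×10^10) = 4.456×10^-5 m⁴
I_req = 4.456×10^7 mm⁴
Rectangle, weak axis: I_min = h·b³/12 with h = 199 mm fixed  ⇒  b = (12I/h)^(1/3) = 139 mm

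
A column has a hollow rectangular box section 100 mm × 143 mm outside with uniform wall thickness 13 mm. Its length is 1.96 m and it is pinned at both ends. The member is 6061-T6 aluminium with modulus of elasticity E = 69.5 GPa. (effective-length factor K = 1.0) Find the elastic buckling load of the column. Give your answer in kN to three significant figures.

P_cr ≈ 1420 kN

Inner dimensions: h_i = 143 − 2×13 = 117.0 mm, b_i = 100 − 2×13 = 74.00 mm
Weak-axis I_min = (h_o·b_o³ − h_i·b_i³)/12 with b_o = 100, b_i = 74.00 mm (shorter outer/inner sides).
I_min = (143×100³ − 117.0×74.00³)/12 = 7.966×10^6 mm⁴
I = 7.966×10^6 mm⁴ = 7.966×10^-6 m⁴
Effective length L_e = K·L = 1 × 1.96 = 1.960 m
P_cr = π²EI / L_e² = π² × 69.5×10⁹ × 7.966×10^-6 / 1.960² = 1.422×10^6 N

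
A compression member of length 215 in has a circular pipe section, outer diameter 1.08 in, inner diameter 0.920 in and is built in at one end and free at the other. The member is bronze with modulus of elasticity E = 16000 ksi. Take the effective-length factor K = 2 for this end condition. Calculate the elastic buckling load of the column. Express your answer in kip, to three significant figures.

P_cr ≈ 0.0270 kip

d_o = 1.08 in, d_i = 0.920 in
I = π(d_o⁴ − d_i⁴)/64 = π(1.08⁴ − 0.9200⁴)/64 = 3.162×10^-2 in⁴
Effective length L_e = K·L = 2 × 215 = 430.0 in
P_cr = π²EI / L_e² = π² × 16000×10³ × 3.162×10^-2 / 430.0² = 27.00 lb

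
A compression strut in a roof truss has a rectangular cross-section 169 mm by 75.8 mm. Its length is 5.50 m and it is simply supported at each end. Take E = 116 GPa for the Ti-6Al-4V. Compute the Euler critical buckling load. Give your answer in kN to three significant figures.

P_cr ≈ 232 kN

Buckling occurs about the weak axis: I_min = h·b³/12 with b = 75.8 mm (the shorter side).
I_min = 169×75.8³/12 = 6.134×10^6 mm⁴
I = 6.134×10^6 mm⁴ = 6.134×10^-6 m⁴
Effective length L_e = K·L = 1 × 5.50 = 5.500 m
P_cr = π²EI / L_e² = π² × 116×10⁹ × 6.134×10^-6 / 5.500² = 2.321×10^5 N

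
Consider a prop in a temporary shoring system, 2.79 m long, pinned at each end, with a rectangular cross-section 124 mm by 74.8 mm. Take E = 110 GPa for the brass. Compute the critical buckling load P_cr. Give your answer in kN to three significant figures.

Buckling occurs about the weak axis: I_min = h·b³/12 with b = 74.8 mm (the shorter side).
I_min = 124×74.8³/12 = 4.325×10^6 mm⁴
I = 4.325×10^6 mm⁴ = 4.325×10^-6 m⁴
Effective length L_e = K·L = 1 × 2.79 = 2.790 m
P_cr = π²EI / L_e² = π² × 110×10⁹ × 4.325×10^-6 / 2.790² = 6.032×10^5 N

P_cr ≈ 603 kN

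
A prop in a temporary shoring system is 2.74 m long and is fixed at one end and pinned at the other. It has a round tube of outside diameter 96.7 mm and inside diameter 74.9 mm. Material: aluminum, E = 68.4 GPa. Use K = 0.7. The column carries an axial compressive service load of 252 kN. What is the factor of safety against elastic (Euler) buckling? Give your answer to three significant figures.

n ≈ 2.00

d_o = 96.7 mm, d_i = 74.9 mm
I = π(d_o⁴ − d_i⁴)/64 = π(96.7⁴ − 74.90⁴)/64 = 2.747×10^6 mm⁴
I = 2.747×10^6 mm⁴ = 2.747×10^-6 m⁴
Effective length L_e = K·L = 0.7 × 2.74 = 1.918 m
P_cr = π²EI / L_e² = π² × 68.4×10⁹ × 2.747×10^-6 / 1.918² = 5.042×10^5 N
Factor of safety n = P_cr / P = 504.15 / 252 = 2.00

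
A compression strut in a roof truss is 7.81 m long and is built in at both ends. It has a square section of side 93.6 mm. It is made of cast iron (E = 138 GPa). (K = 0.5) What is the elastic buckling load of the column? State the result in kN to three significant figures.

P_cr ≈ 571 kN

I = a⁴/12 = 93.6⁴/12 = 6.396×10^6 mm⁴
I = 6.396×10^6 mm⁴ = 6.396×10^-6 m⁴
Effective length L_e = K·L = 0.5 × 7.81 = 3.905 m
P_cr = π²EI / L_e² = π² × 138×10⁹ × 6.396×10^-6 / 3.905² = 5.713×10^5 N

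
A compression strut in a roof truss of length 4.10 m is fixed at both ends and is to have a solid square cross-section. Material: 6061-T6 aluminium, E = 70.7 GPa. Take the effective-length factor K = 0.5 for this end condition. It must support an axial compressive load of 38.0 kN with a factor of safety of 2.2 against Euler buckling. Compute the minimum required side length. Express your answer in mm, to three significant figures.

a ≈ 49.6 mm

Required P_cr = n·P = 2.2 × 38.0 = 83.60 kN
L_e = K·L = 0.5 × 4.10 = 2.050 m
Required I = P_cr·L_e²/(π²E) = 8.360×10^4 × 2.050² / (π² × 7.07×10^10) = 5.035×10^-7 m⁴
I_req = 5.035×10^5 mm⁴
Solid square: I = a⁴/12  ⇒  a = (12I)^(1/4) = (12×5.035×10^5)^(1/4) = 49.6 mm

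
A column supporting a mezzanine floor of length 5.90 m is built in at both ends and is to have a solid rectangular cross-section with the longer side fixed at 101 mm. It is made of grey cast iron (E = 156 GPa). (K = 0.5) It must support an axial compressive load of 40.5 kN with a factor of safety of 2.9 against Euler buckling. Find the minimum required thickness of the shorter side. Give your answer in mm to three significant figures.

b ≈ 42.9 mm

Required P_cr = n·P = 2.9 × 40.5 = 117.4 kN
L_e = K·L = 0.5 × 5.90 = 2.950 m
Required I = P_cr·L_e²/(π²E) = 1.175×10^5 × 2.950² / (π² × 1.56×10^11) = 6.639×10^-7 m⁴
I_req = 6.639×10^5 mm⁴
Rectangle, weak axis: I_min = h·b³/12 with h = 101 mm fixed  ⇒  b = (12I/h)^(1/3) = 42.9 mm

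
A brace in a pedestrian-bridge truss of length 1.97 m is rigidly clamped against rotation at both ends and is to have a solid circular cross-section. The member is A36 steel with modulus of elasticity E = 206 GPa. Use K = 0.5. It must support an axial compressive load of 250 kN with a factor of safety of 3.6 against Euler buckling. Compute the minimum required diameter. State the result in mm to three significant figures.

Required P_cr = n·P = 3.6 × 250 = 900.0 kN
L_e = K·L = 0.5 × 1.97 = 0.9850 m
Required I = P_cr·L_e²/(π²E) = 9.000×10^5 × 0.9850² / (π² × 2.06×10^11) = 4.295×10^-7 m⁴
I_req = 4.295×10^5 mm⁴
Solid circle: I = πd⁴/64  ⇒  d = (64I/π)^(1/4) = (64×4.295×10^5/π)^(1/4) = 54.4 mm

d ≈ 54.4 mm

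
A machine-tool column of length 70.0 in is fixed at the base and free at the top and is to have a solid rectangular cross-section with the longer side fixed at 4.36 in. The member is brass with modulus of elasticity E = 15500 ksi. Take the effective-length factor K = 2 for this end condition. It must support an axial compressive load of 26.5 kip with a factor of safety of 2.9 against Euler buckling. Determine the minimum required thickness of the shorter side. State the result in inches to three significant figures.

Required P_cr = n·P = 2.9 × 26.5 = 76.85 kip
L_e = K·L = 2 × 70.0 = 140.0 in
Required I = P_cr·L_e²/(π²E) = 7.685×10^4 × 140.0² / (π² × 1.55×10^7) = 9.846 in⁴
Rectangle, weak axis: I_min = h·b³/12 with h = 4.36 in fixed  ⇒  b = (12I/h)^(1/3) = 3.00 in

b ≈ 3.00 in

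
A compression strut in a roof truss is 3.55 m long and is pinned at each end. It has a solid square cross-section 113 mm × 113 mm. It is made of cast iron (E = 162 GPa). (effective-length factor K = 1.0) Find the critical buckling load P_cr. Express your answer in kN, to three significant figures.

I = a⁴/12 = 113⁴/12 = 1.359×10^7 mm⁴
I = 1.359×10^7 mm⁴ = 1.359×10^-5 m⁴
Effective length L_e = K·L = 1 × 3.55 = 3.550 m
P_cr = π²EI / L_e² = π² × 162×10⁹ × 1.359×10^-5 / 3.550² = 1.724×10^6 N

P_cr ≈ 1720 kN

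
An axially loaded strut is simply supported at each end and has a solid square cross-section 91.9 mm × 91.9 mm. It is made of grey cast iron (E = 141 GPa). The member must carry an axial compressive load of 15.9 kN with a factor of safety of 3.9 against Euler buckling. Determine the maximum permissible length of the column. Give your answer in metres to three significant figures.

L_max ≈ 11.5 m

I = a⁴/12 = 91.9⁴/12 = 5.944×10^6 mm⁴
I = 5.944×10^-6 m⁴
Required critical load P_cr = n·P = 3.9 × 15.9 = 62.01 kN = 6.201×10^4 N
From P_cr = π²EI/(K·L)²:  L = (1/K)·√(π²EI/P_cr) = (1/1)·√(π²×1.41×10^11×5.944×10^-6/6.201×10^4)
L = 11.5 m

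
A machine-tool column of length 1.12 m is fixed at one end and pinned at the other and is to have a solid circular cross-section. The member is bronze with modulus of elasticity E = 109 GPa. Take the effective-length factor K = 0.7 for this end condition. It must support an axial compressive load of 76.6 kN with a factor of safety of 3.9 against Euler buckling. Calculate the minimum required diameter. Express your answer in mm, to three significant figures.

Required P_cr = n·P = 3.9 × 76.6 = 298.7 kN
L_e = K·L = 0.7 × 1.12 = 0.7840 m
Required I = P_cr·L_e²/(π²E) = 2.987×10^5 × 0.7840² / (π² × 1.09×10^11) = 1.707×10^-7 m⁴
I_req = 1.707×10^5 mm⁴
Solid circle: I = πd⁴/64  ⇒  d = (64I/π)^(1/4) = (64×1.707×10^5/π)^(1/4) = 43.2 mm

d ≈ 43.2 mm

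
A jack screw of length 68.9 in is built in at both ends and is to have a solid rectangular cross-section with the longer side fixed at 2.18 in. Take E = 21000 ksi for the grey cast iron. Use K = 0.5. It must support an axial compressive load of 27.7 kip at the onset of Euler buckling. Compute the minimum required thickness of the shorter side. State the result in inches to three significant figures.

b ≈ 0.956 in

L_e = K·L = 0.5 × 68.9 = 34.45 in
Required I = P_cr·L_e²/(π²E) = 2.770×10^4 × 34.45² / (π² × 2.10×10^7) = 0.1586 in⁴
Rectangle, weak axis: I_min = h·b³/12 with h = 2.18 in fixed  ⇒  b = (12I/h)^(1/3) = 0.956 in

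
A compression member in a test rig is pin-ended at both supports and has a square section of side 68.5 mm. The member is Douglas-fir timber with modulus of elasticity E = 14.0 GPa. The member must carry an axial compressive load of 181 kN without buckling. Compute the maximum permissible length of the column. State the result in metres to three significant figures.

I = a⁴/12 = 68.5⁴/12 = 1.835×10^6 mm⁴
I = 1.835×10^-6 m⁴
At the buckling limit P_cr = P = 1.810×10^5 N
From P_cr = π²EI/(K·L)²:  L = (1/K)·√(π²EI/P_cr) = (1/1)·√(π²×1.40×10^10×1.835×10^-6/1.810×10^5)
L = 1.18 m

L_max ≈ 1.18 m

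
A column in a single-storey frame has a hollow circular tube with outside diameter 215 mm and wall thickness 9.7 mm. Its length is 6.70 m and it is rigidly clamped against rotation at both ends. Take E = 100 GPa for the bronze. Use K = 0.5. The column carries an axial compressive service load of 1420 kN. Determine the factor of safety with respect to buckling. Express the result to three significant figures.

Inner diameter d_i = 215 − 2×9.7 = 195.6 mm
I = π(d_o⁴ − d_i⁴)/64 = π(215⁴ − 195.6⁴)/64 = 3.303×10^7 mm⁴
I = 3.303×10^7 mm⁴ = 3.303×10^-5 m⁴
Effective length L_e = K·L = 0.5 × 6.70 = 3.350 m
P_cr = π²EI / L_e² = π² × 100×10⁹ × 3.303×10^-5 / 3.350² = 2.905×10^6 N
Factor of safety n = P_cr / P = 2905.2 / 1420 = 2.05

n ≈ 2.05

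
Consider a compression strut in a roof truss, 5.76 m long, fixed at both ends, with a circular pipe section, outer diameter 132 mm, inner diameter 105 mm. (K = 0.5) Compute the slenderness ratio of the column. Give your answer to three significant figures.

d_o = 132 mm, d_i = 105 mm
I = π(d_o⁴ − d_i⁴)/64 = π(132⁴ − 105.0⁴)/64 = 8.936×10^6 mm⁴
A = 5.026×10^3 mm²;  r_min = √(I/A) = √(8.936×10^6/5.026×10^3) = 42.17 mm
L_e = K·L = 0.5 × 5.76 m = 2.880 m = 2880.0 mm
λ = L_e / r_min = 2880.0 / 42.17 = 68.3

λ ≈ 68.3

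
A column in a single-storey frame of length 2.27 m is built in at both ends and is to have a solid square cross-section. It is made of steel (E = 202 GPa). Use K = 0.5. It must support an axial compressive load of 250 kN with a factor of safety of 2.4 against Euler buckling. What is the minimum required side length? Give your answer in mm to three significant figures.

a ≈ 46.4 mm

Required P_cr = n·P = 2.4 × 250 = 600.0 kN
L_e = K·L = 0.5 × 2.27 = 1.135 m
Required I = P_cr·L_e²/(π²E) = 6.000×10^5 × 1.135² / (π² × 2.02×10^11) = 3.877×10^-7 m⁴
I_req = 3.877×10^5 mm⁴
Solid square: I = a⁴/12  ⇒  a = (12I)^(1/4) = (12×3.877×10^5)^(1/4) = 46.4 mm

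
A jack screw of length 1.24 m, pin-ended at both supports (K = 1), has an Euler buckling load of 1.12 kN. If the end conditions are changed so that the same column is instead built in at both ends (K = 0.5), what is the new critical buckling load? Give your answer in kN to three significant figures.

P_cr ≈ 4.48 kN

P_cr ∝ 1/K², so P_cr,new = P_cr,old × (K_old/K_new)² = 1.12 × (1/0.5)²
= 1.12 × 4.000 = 4.48 kN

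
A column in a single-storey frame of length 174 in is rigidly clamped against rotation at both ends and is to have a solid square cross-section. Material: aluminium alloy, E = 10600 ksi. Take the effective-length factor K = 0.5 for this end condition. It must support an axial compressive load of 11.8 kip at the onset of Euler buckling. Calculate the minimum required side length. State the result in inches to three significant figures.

a ≈ 1.79 in

L_e = K·L = 0.5 × 174 = 87.00 in
Required I = P_cr·L_e²/(π²E) = 1.180×10^4 × 87.00² / (π² × 1.06×10^7) = 0.8537 in⁴
Solid square: I = a⁴/12  ⇒  a = (12I)^(1/4) = (12×0.8537)^(1/4) = 1.79 in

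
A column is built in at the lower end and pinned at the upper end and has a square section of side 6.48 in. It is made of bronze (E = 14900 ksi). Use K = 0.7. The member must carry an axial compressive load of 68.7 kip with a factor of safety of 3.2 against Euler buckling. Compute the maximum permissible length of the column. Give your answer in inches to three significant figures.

L_max ≈ 448 in

I = a⁴/12 = 6.48⁴/12 = 146.9 in⁴
Required critical load P_cr = n·P = 3.2 × 68.7 = 219.8 kip = 2.198×10^5 lb
From P_cr = π²EI/(K·L)²:  L = (1/K)·√(π²EI/P_cr) = (1/0.7)·√(π²×1.49×10^7×146.9/2.198×10^5)
L = 448 in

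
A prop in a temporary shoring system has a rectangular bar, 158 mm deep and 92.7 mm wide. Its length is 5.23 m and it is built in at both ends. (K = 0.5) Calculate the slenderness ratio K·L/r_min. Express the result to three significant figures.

λ ≈ 97.7

For a rectangle r_min = b/√12 = 92.7/√12 = 26.76 mm
L_e = K·L = 0.5 × 5.23 m = 2.615 m = 2615.0 mm
λ = L_e / r_min = 2615.0 / 26.76 = 97.7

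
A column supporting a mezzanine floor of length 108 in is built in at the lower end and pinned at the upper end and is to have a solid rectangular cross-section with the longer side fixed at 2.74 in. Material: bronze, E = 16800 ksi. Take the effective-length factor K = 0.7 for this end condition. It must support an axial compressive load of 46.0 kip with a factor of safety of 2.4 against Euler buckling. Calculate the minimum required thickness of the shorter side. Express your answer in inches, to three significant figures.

b ≈ 2.55 in

Required P_cr = n·P = 2.4 × 46.0 = 110.4 kip
L_e = K·L = 0.7 × 108 = 75.60 in
Required I = P_cr·L_e²/(π²E) = 1.104×10^5 × 75.60² / (π² × 1.68×10^7) = 3.805 in⁴
Rectangle, weak axis: I_min = h·b³/12 with h = 2.74 in fixed  ⇒  b = (12I/h)^(1/3) = 2.55 in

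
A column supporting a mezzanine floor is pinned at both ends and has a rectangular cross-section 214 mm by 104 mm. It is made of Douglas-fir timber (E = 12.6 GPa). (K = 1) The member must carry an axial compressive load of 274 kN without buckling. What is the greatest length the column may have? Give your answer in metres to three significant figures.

Buckling occurs about the weak axis: I_min = h·b³/12 with b = 104 mm (the shorter side).
I_min = 214×104³/12 = 2.006×10^7 mm⁴
I = 2.006×10^-5 m⁴
At the buckling limit P_cr = P = 2.740×10^5 N
From P_cr = π²EI/(K·L)²:  L = (1/K)·√(π²EI/P_cr) = (1/1)·√(π²×1.26×10^10×2.006×10^-5/2.740×10^5)
L = 3.02 m

L_max ≈ 3.02 m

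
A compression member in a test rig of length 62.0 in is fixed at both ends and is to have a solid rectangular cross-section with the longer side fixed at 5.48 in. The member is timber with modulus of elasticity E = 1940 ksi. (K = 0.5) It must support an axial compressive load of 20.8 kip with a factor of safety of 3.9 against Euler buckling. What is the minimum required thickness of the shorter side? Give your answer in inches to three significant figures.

Required P_cr = n·P = 3.9 × 20.8 = 81.12 kip
L_e = K·L = 0.5 × 62.0 = 31.00 in
Required I = P_cr·L_e²/(π²E) = 8.112×10^4 × 31.00² / (π² × 1.94×10^6) = 4.071 in⁴
Rectangle, weak axis: I_min = h·b³/12 with h = 5.48 in fixed  ⇒  b = (12I/h)^(1/3) = 2.07 in

b ≈ 2.07 in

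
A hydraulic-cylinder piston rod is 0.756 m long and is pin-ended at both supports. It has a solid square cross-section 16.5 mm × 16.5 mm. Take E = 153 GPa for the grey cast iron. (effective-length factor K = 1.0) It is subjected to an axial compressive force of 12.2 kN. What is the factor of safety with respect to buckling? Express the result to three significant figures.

I = a⁴/12 = 16.5⁴/12 = 6.177×10^3 mm⁴
I = 6.177×10^3 mm⁴ = 6.177×10^-9 m⁴
Effective length L_e = K·L = 1 × 0.756 = 0.7560 m
P_cr = π²EI / L_e² = π² × 153×10⁹ × 6.177×10^-9 / 0.7560² = 1.632×10^4 N
Factor of safety n = P_cr / P = 16.319 / 12.2 = 1.34

n ≈ 1.34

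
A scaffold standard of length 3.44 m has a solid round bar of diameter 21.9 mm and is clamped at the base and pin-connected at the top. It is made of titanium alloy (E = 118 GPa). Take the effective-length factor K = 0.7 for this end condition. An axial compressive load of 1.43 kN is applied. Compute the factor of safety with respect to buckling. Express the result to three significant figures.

I = πd⁴/64 = π×21.9⁴/64 = 1.129×10^4 mm⁴
I = 1.129×10^4 mm⁴ = 1.129×10^-8 m⁴
Effective length L_e = K·L = 0.7 × 3.44 = 2.408 m
P_cr = π²EI / L_e² = π² × 118×10⁹ × 1.129×10^-8 / 2.408² = 2.268×10^3 N
Factor of safety n = P_cr / P = 2.2679 / 1.43 = 1.59

n ≈ 1.59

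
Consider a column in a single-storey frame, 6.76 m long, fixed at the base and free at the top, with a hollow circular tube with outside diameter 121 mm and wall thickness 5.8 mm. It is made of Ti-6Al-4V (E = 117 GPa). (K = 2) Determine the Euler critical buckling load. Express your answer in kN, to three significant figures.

P_cr ≈ 22.1 kN

Inner diameter d_i = 121 − 2×5.8 = 109.4 mm
I = π(d_o⁴ − d_i⁴)/64 = π(121⁴ − 109.4⁴)/64 = 3.491×10^6 mm⁴
I = 3.491×10^6 mm⁴ = 3.491×10^-6 m⁴
Effective length L_e = K·L = 2 × 6.76 = 13.52 m
P_cr = π²EI / L_e² = π² × 117×10⁹ × 3.491×10^-6 / 13.52² = 2.205×10^4 N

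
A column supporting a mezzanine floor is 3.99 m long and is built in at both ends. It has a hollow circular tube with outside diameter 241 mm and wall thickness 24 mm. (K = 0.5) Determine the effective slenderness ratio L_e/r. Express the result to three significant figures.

λ ≈ 25.8

Inner diameter d_i = 241 − 2×24 = 193.0 mm
I = π(d_o⁴ − d_i⁴)/64 = π(241⁴ − 193.0⁴)/64 = 9.748×10^7 mm⁴
A = 1.636×10^4 mm²;  r_min = √(I/A) = √(9.748×10^7/1.636×10^4) = 77.19 mm
L_e = K·L = 0.5 × 3.99 m = 1.995 m = 1995.0 mm
λ = L_e / r_min = 1995.0 / 77.19 = 25.8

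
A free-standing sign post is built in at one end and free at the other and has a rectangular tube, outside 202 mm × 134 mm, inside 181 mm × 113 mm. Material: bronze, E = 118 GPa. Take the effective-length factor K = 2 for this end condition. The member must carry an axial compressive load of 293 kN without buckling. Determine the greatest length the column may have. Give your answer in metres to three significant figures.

L_max ≈ 4.32 m

Weak-axis I_min = (h_o·b_o³ − h_i·b_i³)/12 with b_o = 134, b_i = 113.0 mm (shorter outer/inner sides).
I_min = (202×134³ − 181.0×113.0³)/12 = 1.874×10^7 mm⁴
I = 1.874×10^-5 m⁴
At the buckling limit P_cr = P = 2.930×10^5 N
From P_cr = π²EI/(K·L)²:  L = (1/K)·√(π²EI/P_cr) = (1/2)·√(π²×1.18×10^11×1.874×10^-5/2.930×10^5)
L = 4.32 m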